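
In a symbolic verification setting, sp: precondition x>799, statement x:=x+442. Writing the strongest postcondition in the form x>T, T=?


Formula: sp(P, x:=E) = exists old_x. (x = E[old_x/x]) AND P[old_x/x] (old_x is the value of x before the assignment; eliminate old_x by solving x = E[old_x/x] for old_x)
Step 1: Precondition P: x>799, i.e. old_x > 799
Step 2: Assignment gives x = old_x + 442, so old_x = x - 442
Step 3: Substitute into P: x - 442 > 799
Step 4: Simplify: x > 799+442 = 1241

1241


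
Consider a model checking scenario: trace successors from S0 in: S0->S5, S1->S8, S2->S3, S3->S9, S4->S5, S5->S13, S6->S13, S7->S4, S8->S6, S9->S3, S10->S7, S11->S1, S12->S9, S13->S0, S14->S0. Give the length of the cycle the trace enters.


Trace from S0 until a state repeats:
  S0 -> S5 -> S13 -> S0
S0 first seen at step 0, revisited at step 3.
Cycle length = 3 - 0 = 3

3


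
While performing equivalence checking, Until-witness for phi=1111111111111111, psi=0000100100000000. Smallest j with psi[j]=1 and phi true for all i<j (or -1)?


(phi U psi) at 0: need smallest j with psi[j]=1 and phi[i]=1 for all i in [0,j).
Scan from step 0:
  step 0: phi=1, psi=0 -> continue
  step 1: phi=1, psi=0 -> continue
  step 2: phi=1, psi=0 -> continue
  step 3: phi=1, psi=0 -> continue
  step 4: psi=1 and phi held for [0,4) -> witness found
Witness step = 4

4


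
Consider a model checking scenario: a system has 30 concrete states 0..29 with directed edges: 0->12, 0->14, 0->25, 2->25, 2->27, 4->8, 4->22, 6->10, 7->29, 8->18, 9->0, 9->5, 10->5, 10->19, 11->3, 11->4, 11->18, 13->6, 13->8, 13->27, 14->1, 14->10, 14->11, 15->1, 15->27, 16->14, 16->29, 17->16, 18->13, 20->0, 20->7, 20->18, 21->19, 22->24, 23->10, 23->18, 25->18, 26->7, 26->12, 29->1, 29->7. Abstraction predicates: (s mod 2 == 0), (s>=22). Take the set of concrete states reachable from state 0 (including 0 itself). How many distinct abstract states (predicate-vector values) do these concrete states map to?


BFS from 0:
Concrete reachable: {0, 1, 3, 4, 5, 6, 8, 10, 11, 12, 13, 14, 18, 19, 22, 24, 25, 27}
Abstract via predicates (s mod 2 == 0), (s>=22):
  (0,0) <- {1, 3, 5, 11, 13, 19}
  (0,1) <- {25, 27}
  (1,0) <- {0, 4, 6, 8, 10, 12, 14, 18}
  (1,1) <- {22, 24}
Distinct abstract states = 4

4


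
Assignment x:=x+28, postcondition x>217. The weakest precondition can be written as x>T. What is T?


Formula: wp(x:=E, P) = P[E/x] (substitute E for x in postcondition)
Step 1: Postcondition: x>217
Step 2: Substitute x+28 for x: x+28>217
Step 3: Solve for x: x > 217-28 = 189

189


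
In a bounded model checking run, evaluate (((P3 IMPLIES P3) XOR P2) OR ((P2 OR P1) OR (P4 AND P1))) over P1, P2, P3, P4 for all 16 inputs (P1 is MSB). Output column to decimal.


Formula: (((P3 IMPLIES P3) XOR P2) OR ((P2 OR P1) OR (P4 AND P1))) over P1, P2, P3, P4 (16 rows)
Evaluate each row (bits = P1,P2,P3,P4, MSB first):
  row 0 [0000]: (((0 IMPLIES 0) XOR 0) OR ((0 OR 0) OR (0 AND 0))) -> 1
  row 1 [0001]: (((0 IMPLIES 0) XOR 0) OR ((0 OR 0) OR (1 AND 0))) -> 1
  row 2 [0010]: (((1 IMPLIES 1) XOR 0) OR ((0 OR 0) OR (0 AND 0))) -> 1
  row 3 [0011]: (((1 IMPLIES 1) XOR 0) OR ((0 OR 0) OR (1 AND 0))) -> 1
  row 4 [0100]: (((0 IMPLIES 0) XOR 1) OR ((1 OR 0) OR (0 AND 0))) -> 1
  row 5 [0101]: (((0 IMPLIES 0) XOR 1) OR ((1 OR 0) OR (1 AND 0))) -> 1
  row 6 [0110]: (((1 IMPLIES 1) XOR 1) OR ((1 OR 0) OR (0 AND 0))) -> 1
  row 7 [0111]: (((1 IMPLIES 1) XOR 1) OR ((1 OR 0) OR (1 AND 0))) -> 1
  row 8 [1000]: (((0 IMPLIES 0) XOR 0) OR ((0 OR 1) OR (0 AND 1))) -> 1
  row 9 [1001]: (((0 IMPLIES 0) XOR 0) OR ((0 OR 1) OR (1 AND 1))) -> 1
  row 10 [1010]: (((1 IMPLIES 1) XOR 0) OR ((0 OR 1) OR (0 AND 1))) -> 1
  row 11 [1011]: (((1 IMPLIES 1) XOR 0) OR ((0 OR 1) OR (1 AND 1))) -> 1
  row 12 [1100]: (((0 IMPLIES 0) XOR 1) OR ((1 OR 1) OR (0 AND 1))) -> 1
  row 13 [1101]: (((0 IMPLIES 0) XOR 1) OR ((1 OR 1) OR (1 AND 1))) -> 1
  row 14 [1110]: (((1 IMPLIES 1) XOR 1) OR ((1 OR 1) OR (0 AND 1))) -> 1
  row 15 [1111]: (((1 IMPLIES 1) XOR 1) OR ((1 OR 1) OR (1 AND 1))) -> 1
Full result column, 4 rows per line (P1,P2 fixed per line; P3,P4 runs 00..11 left to right):
  rows 0-3 [P1,P2=00]: 1111  = hex F
  rows 4-7 [P1,P2=01]: 1111  = hex F
  rows 8-11 [P1,P2=10]: 1111  = hex F
  rows 12-15 [P1,P2=11]: 1111  = hex F
Output column (row 0 .. row 15) = 1111111111111111
Output column grouped in 4s = 1111 1111 1111 1111 = 0xFFFF
Convert to decimal digit by digit (value = value*16 + digit):
  F -> 15
  15*16 + 15 (F) = 255
  255*16 + 15 (F) = 4095
  4095*16 + 15 (F) = 65535
Decimal = 65535

65535


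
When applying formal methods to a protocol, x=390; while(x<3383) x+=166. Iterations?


Step 1: x goes from 390 toward 3383 by 166; the body runs while x<3383, so iterations = ceil((bound-start)/step)
Step 2: Distance=2993
Step 3: ceil(2993/166)=19

19


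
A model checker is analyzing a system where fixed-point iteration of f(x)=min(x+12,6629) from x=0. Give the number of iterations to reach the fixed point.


Step 1: x=0, cap=6629, increment=12
Step 2: x grows by 12 each step until capped at 6629; fixed point is x=6629
Step 3: iterations = ceil(6629/12) = 553

553


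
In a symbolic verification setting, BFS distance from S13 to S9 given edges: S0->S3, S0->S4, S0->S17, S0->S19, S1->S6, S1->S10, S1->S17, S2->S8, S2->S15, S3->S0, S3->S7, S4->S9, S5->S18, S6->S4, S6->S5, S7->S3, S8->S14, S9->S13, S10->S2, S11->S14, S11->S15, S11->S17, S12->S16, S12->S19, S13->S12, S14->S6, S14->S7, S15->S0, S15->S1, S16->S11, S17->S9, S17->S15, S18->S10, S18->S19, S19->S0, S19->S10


BFS layer-by-layer from S13:
  dist 0: {S13}
  dist 1: {S12}
  dist 2: {S16, S19}
  dist 3: {S0, S10, S11}
  dist 4: {S2, S3, S4, S14, S15, S17}
  dist 5: {S1, S6, S7, S8, S9}
  -> S9 reached at distance 5
Shortest path length = 5

5


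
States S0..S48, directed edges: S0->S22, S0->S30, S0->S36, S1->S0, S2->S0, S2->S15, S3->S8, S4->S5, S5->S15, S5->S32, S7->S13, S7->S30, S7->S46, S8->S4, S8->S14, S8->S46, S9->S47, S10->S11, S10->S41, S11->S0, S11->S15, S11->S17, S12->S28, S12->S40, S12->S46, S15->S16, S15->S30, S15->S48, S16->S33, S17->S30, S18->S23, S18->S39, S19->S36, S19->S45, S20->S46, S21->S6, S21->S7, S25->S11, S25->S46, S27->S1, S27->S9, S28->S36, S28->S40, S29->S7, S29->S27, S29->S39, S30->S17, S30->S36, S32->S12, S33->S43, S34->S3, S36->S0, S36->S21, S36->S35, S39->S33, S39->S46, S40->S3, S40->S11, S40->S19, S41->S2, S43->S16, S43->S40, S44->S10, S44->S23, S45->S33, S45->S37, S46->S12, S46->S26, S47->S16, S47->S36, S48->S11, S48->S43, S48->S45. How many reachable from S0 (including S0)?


BFS from S0:
  layer 0: {S0}
  layer 1: {S22, S30, S36}
  layer 2: {S17, S21, S35}
  layer 3: {S6, S7}
  layer 4: {S13, S46}
  layer 5: {S12, S26}
  layer 6: {S28, S40}
  layer 7: {S3, S11, S19}
  layer 8: {S8, S15, S45}
  layer 9: {S4, S14, S16, S33, S37, S48}
  layer 10: {S5, S43}
  layer 11: {S32}
Reachable set: {S0, S3, S4, S5, S6, S7, S8, S11, S12, S13, S14, S15, S16, S17, S19, S21, S22, S26, S28, S30, S32, S33, S35, S36, S37, S40, S43, S45, S46, S48}
Count = 30

30


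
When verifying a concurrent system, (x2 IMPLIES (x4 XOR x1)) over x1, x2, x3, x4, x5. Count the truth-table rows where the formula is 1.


Formula: (x2 IMPLIES (x4 XOR x1)) over 5 vars (32 rows)
Evaluate each row (x1, x2, x3, x4, x5 as bits, MSB first):
  row 0 [00000]: (0 IMPLIES (0 XOR 0)) -> 1
  row 1 [00001]: (0 IMPLIES (0 XOR 0)) -> 1
  row 2 [00010]: (0 IMPLIES (1 XOR 0)) -> 1
  row 3 [00011]: (0 IMPLIES (1 XOR 0)) -> 1
  row 4 [00100]: (0 IMPLIES (0 XOR 0)) -> 1
  row 5 [00101]: (0 IMPLIES (0 XOR 0)) -> 1
  row 6 [00110]: (0 IMPLIES (1 XOR 0)) -> 1
  row 7 [00111]: (0 IMPLIES (1 XOR 0)) -> 1
  row 8 [01000]: (1 IMPLIES (0 XOR 0)) -> 0
  row 9 [01001]: (1 IMPLIES (0 XOR 0)) -> 0
  row 10 [01010]: (1 IMPLIES (1 XOR 0)) -> 1
  row 11 [01011]: (1 IMPLIES (1 XOR 0)) -> 1
  row 12 [01100]: (1 IMPLIES (0 XOR 0)) -> 0
  row 13 [01101]: (1 IMPLIES (0 XOR 0)) -> 0
  row 14 [01110]: (1 IMPLIES (1 XOR 0)) -> 1
  row 15 [01111]: (1 IMPLIES (1 XOR 0)) -> 1
  row 16 [10000]: (0 IMPLIES (0 XOR 1)) -> 1
  row 17 [10001]: (0 IMPLIES (0 XOR 1)) -> 1
  row 18 [10010]: (0 IMPLIES (1 XOR 1)) -> 1
  row 19 [10011]: (0 IMPLIES (1 XOR 1)) -> 1
  row 20 [10100]: (0 IMPLIES (0 XOR 1)) -> 1
  row 21 [10101]: (0 IMPLIES (0 XOR 1)) -> 1
  row 22 [10110]: (0 IMPLIES (1 XOR 1)) -> 1
  row 23 [10111]: (0 IMPLIES (1 XOR 1)) -> 1
  row 24 [11000]: (1 IMPLIES (0 XOR 1)) -> 1
  row 25 [11001]: (1 IMPLIES (0 XOR 1)) -> 1
  row 26 [11010]: (1 IMPLIES (1 XOR 1)) -> 0
  row 27 [11011]: (1 IMPLIES (1 XOR 1)) -> 0
  row 28 [11100]: (1 IMPLIES (0 XOR 1)) -> 1
  row 29 [11101]: (1 IMPLIES (0 XOR 1)) -> 1
  row 30 [11110]: (1 IMPLIES (1 XOR 1)) -> 0
  row 31 [11111]: (1 IMPLIES (1 XOR 1)) -> 0
Full result column, 8 rows per line (x1,x2 fixed per line; x3,x4,x5 runs 000..111 left to right):
  rows 0-7 [x1,x2=00]: 11111111  (ones: 8)
  rows 8-15 [x1,x2=01]: 00110011  (ones: 4)
  rows 16-23 [x1,x2=10]: 11111111  (ones: 8)
  rows 24-31 [x1,x2=11]: 11001100  (ones: 4)
Count of 1-rows = 8+4+8+4 = 24

24


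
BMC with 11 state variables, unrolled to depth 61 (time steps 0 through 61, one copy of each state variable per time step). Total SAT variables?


BMC unrolls to depth k, creating one copy of each state var for steps 0..k.
Step count = 61 + 1 = 62 (steps 0 through 61)
Vars per step = 11
Total = 11 * 62 = 682

682


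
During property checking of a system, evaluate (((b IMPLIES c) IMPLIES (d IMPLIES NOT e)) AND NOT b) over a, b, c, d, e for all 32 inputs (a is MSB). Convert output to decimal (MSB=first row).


Formula: (((b IMPLIES c) IMPLIES (d IMPLIES NOT e)) AND NOT b) over a, b, c, d, e (32 rows)
Evaluate each row (bits = a,b,c,d,e, MSB first):
  row 0 [00000]: (((0 IMPLIES 0) IMPLIES (0 IMPLIES NOT 0)) AND NOT 0) -> 1
  row 1 [00001]: (((0 IMPLIES 0) IMPLIES (0 IMPLIES NOT 1)) AND NOT 0) -> 1
  row 2 [00010]: (((0 IMPLIES 0) IMPLIES (1 IMPLIES NOT 0)) AND NOT 0) -> 1
  row 3 [00011]: (((0 IMPLIES 0) IMPLIES (1 IMPLIES NOT 1)) AND NOT 0) -> 0
  row 4 [00100]: (((0 IMPLIES 1) IMPLIES (0 IMPLIES NOT 0)) AND NOT 0) -> 1
  row 5 [00101]: (((0 IMPLIES 1) IMPLIES (0 IMPLIES NOT 1)) AND NOT 0) -> 1
  row 6 [00110]: (((0 IMPLIES 1) IMPLIES (1 IMPLIES NOT 0)) AND NOT 0) -> 1
  row 7 [00111]: (((0 IMPLIES 1) IMPLIES (1 IMPLIES NOT 1)) AND NOT 0) -> 0
  row 8 [01000]: (((1 IMPLIES 0) IMPLIES (0 IMPLIES NOT 0)) AND NOT 1) -> 0
  row 9 [01001]: (((1 IMPLIES 0) IMPLIES (0 IMPLIES NOT 1)) AND NOT 1) -> 0
  row 10 [01010]: (((1 IMPLIES 0) IMPLIES (1 IMPLIES NOT 0)) AND NOT 1) -> 0
  row 11 [01011]: (((1 IMPLIES 0) IMPLIES (1 IMPLIES NOT 1)) AND NOT 1) -> 0
  row 12 [01100]: (((1 IMPLIES 1) IMPLIES (0 IMPLIES NOT 0)) AND NOT 1) -> 0
  row 13 [01101]: (((1 IMPLIES 1) IMPLIES (0 IMPLIES NOT 1)) AND NOT 1) -> 0
  row 14 [01110]: (((1 IMPLIES 1) IMPLIES (1 IMPLIES NOT 0)) AND NOT 1) -> 0
  row 15 [01111]: (((1 IMPLIES 1) IMPLIES (1 IMPLIES NOT 1)) AND NOT 1) -> 0
  row 16 [10000]: (((0 IMPLIES 0) IMPLIES (0 IMPLIES NOT 0)) AND NOT 0) -> 1
  row 17 [10001]: (((0 IMPLIES 0) IMPLIES (0 IMPLIES NOT 1)) AND NOT 0) -> 1
  row 18 [10010]: (((0 IMPLIES 0) IMPLIES (1 IMPLIES NOT 0)) AND NOT 0) -> 1
  row 19 [10011]: (((0 IMPLIES 0) IMPLIES (1 IMPLIES NOT 1)) AND NOT 0) -> 0
  row 20 [10100]: (((0 IMPLIES 1) IMPLIES (0 IMPLIES NOT 0)) AND NOT 0) -> 1
  row 21 [10101]: (((0 IMPLIES 1) IMPLIES (0 IMPLIES NOT 1)) AND NOT 0) -> 1
  row 22 [10110]: (((0 IMPLIES 1) IMPLIES (1 IMPLIES NOT 0)) AND NOT 0) -> 1
  row 23 [10111]: (((0 IMPLIES 1) IMPLIES (1 IMPLIES NOT 1)) AND NOT 0) -> 0
  row 24 [11000]: (((1 IMPLIES 0) IMPLIES (0 IMPLIES NOT 0)) AND NOT 1) -> 0
  row 25 [11001]: (((1 IMPLIES 0) IMPLIES (0 IMPLIES NOT 1)) AND NOT 1) -> 0
  row 26 [11010]: (((1 IMPLIES 0) IMPLIES (1 IMPLIES NOT 0)) AND NOT 1) -> 0
  row 27 [11011]: (((1 IMPLIES 0) IMPLIES (1 IMPLIES NOT 1)) AND NOT 1) -> 0
  row 28 [11100]: (((1 IMPLIES 1) IMPLIES (0 IMPLIES NOT 0)) AND NOT 1) -> 0
  row 29 [11101]: (((1 IMPLIES 1) IMPLIES (0 IMPLIES NOT 1)) AND NOT 1) -> 0
  row 30 [11110]: (((1 IMPLIES 1) IMPLIES (1 IMPLIES NOT 0)) AND NOT 1) -> 0
  row 31 [11111]: (((1 IMPLIES 1) IMPLIES (1 IMPLIES NOT 1)) AND NOT 1) -> 0
Full result column, 4 rows per line (a,b,c fixed per line; d,e runs 00..11 left to right):
  rows 0-3 [a,b,c=000]: 1110  = hex E
  rows 4-7 [a,b,c=001]: 1110  = hex E
  rows 8-11 [a,b,c=010]: 0000  = hex 0
  rows 12-15 [a,b,c=011]: 0000  = hex 0
  rows 16-19 [a,b,c=100]: 1110  = hex E
  rows 20-23 [a,b,c=101]: 1110  = hex E
  rows 24-27 [a,b,c=110]: 0000  = hex 0
  rows 28-31 [a,b,c=111]: 0000  = hex 0
Output column (row 0 .. row 31) = 11101110000000001110111000000000
Output column grouped in 4s = 1110 1110 0000 0000 1110 1110 0000 0000 = 0xEE00EE00
Convert to decimal digit by digit (value = value*16 + digit):
  E -> 14
  14*16 + 14 (E) = 238
  238*16 + 0 = 3808
  3808*16 + 0 = 60928
  60928*16 + 14 (E) = 974862
  974862*16 + 14 (E) = 15597806
  15597806*16 + 0 = 249564896
  249564896*16 + 0 = 3993038336
Decimal = 3993038336

3993038336


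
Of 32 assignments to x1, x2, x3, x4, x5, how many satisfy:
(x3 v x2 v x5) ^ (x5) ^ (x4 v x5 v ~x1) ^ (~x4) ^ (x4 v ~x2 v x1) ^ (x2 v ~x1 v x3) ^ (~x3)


CNF with 7 clauses over 5 vars (32 assignments).
An assignment satisfies CNF iff every clause has >=1 true literal.
Check each row (bits = x1,x2,x3,x4,x5; clause T/F shown):
  row 0 [00000]: clauses=FFTTTTT -> 0
  row 1 [00001]: clauses=TTTTTTT -> 1
  row 2 [00010]: clauses=FFTFTTT -> 0
  row 3 [00011]: clauses=TTTFTTT -> 0
  row 4 [00100]: clauses=TFTTTTF -> 0
  row 5 [00101]: clauses=TTTTTTF -> 0
  row 6 [00110]: clauses=TFTFTTF -> 0
  row 7 [00111]: clauses=TTTFTTF -> 0
  row 8 [01000]: clauses=TFTTFTT -> 0
  row 9 [01001]: clauses=TTTTFTT -> 0
  row 10 [01010]: clauses=TFTFTTT -> 0
  row 11 [01011]: clauses=TTTFTTT -> 0
  row 12 [01100]: clauses=TFTTFTF -> 0
  row 13 [01101]: clauses=TTTTFTF -> 0
  row 14 [01110]: clauses=TFTFTTF -> 0
  row 15 [01111]: clauses=TTTFTTF -> 0
  row 16 [10000]: clauses=FFFTTFT -> 0
  row 17 [10001]: clauses=TTTTTFT -> 0
  row 18 [10010]: clauses=FFTFTFT -> 0
  row 19 [10011]: clauses=TTTFTFT -> 0
  row 20 [10100]: clauses=TFFTTTF -> 0
  row 21 [10101]: clauses=TTTTTTF -> 0
  row 22 [10110]: clauses=TFTFTTF -> 0
  row 23 [10111]: clauses=TTTFTTF -> 0
  row 24 [11000]: clauses=TFFTTTT -> 0
  row 25 [11001]: clauses=TTTTTTT -> 1
  row 26 [11010]: clauses=TFTFTTT -> 0
  row 27 [11011]: clauses=TTTFTTT -> 0
  row 28 [11100]: clauses=TFFTTTF -> 0
  row 29 [11101]: clauses=TTTTTTF -> 0
  row 30 [11110]: clauses=TFTFTTF -> 0
  row 31 [11111]: clauses=TTTFTTF -> 0
Full result column, 8 rows per line (x1,x2 fixed per line; x3,x4,x5 runs 000..111 left to right):
  rows 0-7 [x1,x2=00]: 01000000  (ones: 1)
  rows 8-15 [x1,x2=01]: 00000000  (ones: 0)
  rows 16-23 [x1,x2=10]: 00000000  (ones: 0)
  rows 24-31 [x1,x2=11]: 01000000  (ones: 1)
Satisfying assignments = 1+0+0+1 = 2

2


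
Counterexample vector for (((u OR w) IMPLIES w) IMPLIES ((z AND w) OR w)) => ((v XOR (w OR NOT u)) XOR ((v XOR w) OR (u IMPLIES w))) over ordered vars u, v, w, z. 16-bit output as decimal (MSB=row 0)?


F1 = (((u OR w) IMPLIES w) IMPLIES ((z AND w) OR w))
F2 = ((v XOR (w OR NOT u)) XOR ((v XOR w) OR (u IMPLIES w)))
Counterexample to F1=>F2 is where F1=1 and F2=0.
Evaluate each row (bits = u,v,w,z, MSB first):
  row 0 [0000]: F1=0 F2=0 -> F1&~F2 -> 0
  row 1 [0001]: F1=0 F2=0 -> F1&~F2 -> 0
  row 2 [0010]: F1=1 F2=0 -> F1&~F2 -> 1
  row 3 [0011]: F1=1 F2=0 -> F1&~F2 -> 1
  row 4 [0100]: F1=0 F2=1 -> F1&~F2 -> 0
  row 5 [0101]: F1=0 F2=1 -> F1&~F2 -> 0
  row 6 [0110]: F1=1 F2=1 -> F1&~F2 -> 0
  row 7 [0111]: F1=1 F2=1 -> F1&~F2 -> 0
  row 8 [1000]: F1=1 F2=0 -> F1&~F2 -> 1
  row 9 [1001]: F1=1 F2=0 -> F1&~F2 -> 1
  row 10 [1010]: F1=1 F2=0 -> F1&~F2 -> 1
  row 11 [1011]: F1=1 F2=0 -> F1&~F2 -> 1
  row 12 [1100]: F1=1 F2=0 -> F1&~F2 -> 1
  row 13 [1101]: F1=1 F2=0 -> F1&~F2 -> 1
  row 14 [1110]: F1=1 F2=1 -> F1&~F2 -> 0
  row 15 [1111]: F1=1 F2=1 -> F1&~F2 -> 0
Full result column, 4 rows per line (u,v fixed per line; w,z runs 00..11 left to right):
  rows 0-3 [u,v=00]: 0011  = hex 3
  rows 4-7 [u,v=01]: 0000  = hex 0
  rows 8-11 [u,v=10]: 1111  = hex F
  rows 12-15 [u,v=11]: 1100  = hex C
Counterexample vector (row 0 .. row 15) = 0011000011111100
Output column grouped in 4s = 0011 0000 1111 1100 = 0x30FC
Convert to decimal digit by digit (value = value*16 + digit):
  3 -> 3
  3*16 + 0 = 48
  48*16 + 15 (F) = 783
  783*16 + 12 (C) = 12540
Decimal = 12540

12540


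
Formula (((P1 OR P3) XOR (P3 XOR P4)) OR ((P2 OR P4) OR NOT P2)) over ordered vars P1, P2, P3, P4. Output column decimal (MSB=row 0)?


Formula: (((P1 OR P3) XOR (P3 XOR P4)) OR ((P2 OR P4) OR NOT P2)) over P1, P2, P3, P4 (16 rows)
Evaluate each row (bits = P1,P2,P3,P4, MSB first):
  row 0 [0000]: (((0 OR 0) XOR (0 XOR 0)) OR ((0 OR 0) OR NOT 0)) -> 1
  row 1 [0001]: (((0 OR 0) XOR (0 XOR 1)) OR ((0 OR 1) OR NOT 0)) -> 1
  row 2 [0010]: (((0 OR 1) XOR (1 XOR 0)) OR ((0 OR 0) OR NOT 0)) -> 1
  row 3 [0011]: (((0 OR 1) XOR (1 XOR 1)) OR ((0 OR 1) OR NOT 0)) -> 1
  row 4 [0100]: (((0 OR 0) XOR (0 XOR 0)) OR ((1 OR 0) OR NOT 1)) -> 1
  row 5 [0101]: (((0 OR 0) XOR (0 XOR 1)) OR ((1 OR 1) OR NOT 1)) -> 1
  row 6 [0110]: (((0 OR 1) XOR (1 XOR 0)) OR ((1 OR 0) OR NOT 1)) -> 1
  row 7 [0111]: (((0 OR 1) XOR (1 XOR 1)) OR ((1 OR 1) OR NOT 1)) -> 1
  row 8 [1000]: (((1 OR 0) XOR (0 XOR 0)) OR ((0 OR 0) OR NOT 0)) -> 1
  row 9 [1001]: (((1 OR 0) XOR (0 XOR 1)) OR ((0 OR 1) OR NOT 0)) -> 1
  row 10 [1010]: (((1 OR 1) XOR (1 XOR 0)) OR ((0 OR 0) OR NOT 0)) -> 1
  row 11 [1011]: (((1 OR 1) XOR (1 XOR 1)) OR ((0 OR 1) OR NOT 0)) -> 1
  row 12 [1100]: (((1 OR 0) XOR (0 XOR 0)) OR ((1 OR 0) OR NOT 1)) -> 1
  row 13 [1101]: (((1 OR 0) XOR (0 XOR 1)) OR ((1 OR 1) OR NOT 1)) -> 1
  row 14 [1110]: (((1 OR 1) XOR (1 XOR 0)) OR ((1 OR 0) OR NOT 1)) -> 1
  row 15 [1111]: (((1 OR 1) XOR (1 XOR 1)) OR ((1 OR 1) OR NOT 1)) -> 1
Full result column, 4 rows per line (P1,P2 fixed per line; P3,P4 runs 00..11 left to right):
  rows 0-3 [P1,P2=00]: 1111  = hex F
  rows 4-7 [P1,P2=01]: 1111  = hex F
  rows 8-11 [P1,P2=10]: 1111  = hex F
  rows 12-15 [P1,P2=11]: 1111  = hex F
Output column (row 0 .. row 15) = 1111111111111111
Output column grouped in 4s = 1111 1111 1111 1111 = 0xFFFF
Convert to decimal digit by digit (value = value*16 + digit):
  F -> 15
  15*16 + 15 (F) = 255
  255*16 + 15 (F) = 4095
  4095*16 + 15 (F) = 65535
Decimal = 65535

65535


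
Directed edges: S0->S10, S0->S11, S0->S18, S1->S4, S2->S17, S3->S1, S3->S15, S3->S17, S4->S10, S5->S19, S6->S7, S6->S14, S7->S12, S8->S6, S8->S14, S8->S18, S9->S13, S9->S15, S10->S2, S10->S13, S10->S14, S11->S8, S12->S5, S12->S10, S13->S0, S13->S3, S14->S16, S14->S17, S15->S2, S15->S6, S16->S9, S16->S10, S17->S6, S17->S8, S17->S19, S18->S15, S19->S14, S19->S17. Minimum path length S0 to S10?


BFS layer-by-layer from S0:
  dist 0: {S0}
  dist 1: {S10, S11, S18}
  -> S10 reached at distance 1
Shortest path length = 1

1


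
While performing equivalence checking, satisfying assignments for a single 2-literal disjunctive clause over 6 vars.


Step 1: Total=2^6=64
Step 2: Unsat when all 2 false: 2^4=16
Step 3: Sat=64-16=48

48


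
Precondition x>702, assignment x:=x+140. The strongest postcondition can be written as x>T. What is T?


Formula: sp(P, x:=E) = exists old_x. (x = E[old_x/x]) AND P[old_x/x] (old_x is the value of x before the assignment; eliminate old_x by solving x = E[old_x/x] for old_x)
Step 1: Precondition P: x>702, i.e. old_x > 702
Step 2: Assignment gives x = old_x + 140, so old_x = x - 140
Step 3: Substitute into P: x - 140 > 702
Step 4: Simplify: x > 702+140 = 842

842


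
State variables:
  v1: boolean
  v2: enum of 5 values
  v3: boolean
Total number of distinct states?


State space = product of domain sizes of all variables.
Domain sizes:
  v1 (boolean): 2
  v2 (enum of 5 values): 5
  v3 (boolean): 2
Product = 2 * 5 * 2 = 20

20


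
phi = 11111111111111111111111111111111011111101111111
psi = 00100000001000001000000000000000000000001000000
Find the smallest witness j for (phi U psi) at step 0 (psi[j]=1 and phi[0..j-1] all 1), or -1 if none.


(phi U psi) at 0: need smallest j with psi[j]=1 and phi[i]=1 for all i in [0,j).
Scan from step 0:
  step 0: phi=1, psi=0 -> continue
  step 1: phi=1, psi=0 -> continue
  step 2: psi=1 and phi held for [0,2) -> witness found
Witness step = 2

2


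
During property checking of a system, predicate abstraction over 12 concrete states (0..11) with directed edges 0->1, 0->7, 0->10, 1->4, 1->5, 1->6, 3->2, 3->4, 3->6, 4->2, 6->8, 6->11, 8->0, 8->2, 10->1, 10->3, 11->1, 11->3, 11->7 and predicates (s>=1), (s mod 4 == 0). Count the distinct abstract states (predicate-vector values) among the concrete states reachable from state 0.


BFS from 0:
Concrete reachable: {0, 1, 2, 3, 4, 5, 6, 7, 8, 10, 11}
Abstract via predicates (s>=1), (s mod 4 == 0):
  (0,1) <- {0}
  (1,0) <- {1, 2, 3, 5, 6, 7, 10, 11}
  (1,1) <- {4, 8}
Distinct abstract states = 3

3


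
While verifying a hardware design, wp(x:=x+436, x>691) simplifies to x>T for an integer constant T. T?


Formula: wp(x:=E, P) = P[E/x] (substitute E for x in postcondition)
Step 1: Postcondition: x>691
Step 2: Substitute x+436 for x: x+436>691
Step 3: Solve for x: x > 691-436 = 255

255


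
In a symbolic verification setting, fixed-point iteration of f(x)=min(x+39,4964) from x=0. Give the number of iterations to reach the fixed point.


Step 1: x=0, cap=4964, increment=39
Step 2: x grows by 39 each step until capped at 4964; fixed point is x=4964
Step 3: iterations = ceil(4964/39) = 128

128


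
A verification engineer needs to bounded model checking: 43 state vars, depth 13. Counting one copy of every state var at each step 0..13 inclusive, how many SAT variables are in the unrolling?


BMC unrolls to depth k, creating one copy of each state var for steps 0..k.
Step count = 13 + 1 = 14 (steps 0 through 13)
Vars per step = 43
Total = 43 * 14 = 602

602


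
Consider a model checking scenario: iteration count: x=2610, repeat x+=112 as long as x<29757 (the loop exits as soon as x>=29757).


Step 1: x goes from 2610 toward 29757 by 112; the body runs while x<29757, so iterations = ceil((bound-start)/step)
Step 2: Distance=27147
Step 3: ceil(27147/112)=243

243


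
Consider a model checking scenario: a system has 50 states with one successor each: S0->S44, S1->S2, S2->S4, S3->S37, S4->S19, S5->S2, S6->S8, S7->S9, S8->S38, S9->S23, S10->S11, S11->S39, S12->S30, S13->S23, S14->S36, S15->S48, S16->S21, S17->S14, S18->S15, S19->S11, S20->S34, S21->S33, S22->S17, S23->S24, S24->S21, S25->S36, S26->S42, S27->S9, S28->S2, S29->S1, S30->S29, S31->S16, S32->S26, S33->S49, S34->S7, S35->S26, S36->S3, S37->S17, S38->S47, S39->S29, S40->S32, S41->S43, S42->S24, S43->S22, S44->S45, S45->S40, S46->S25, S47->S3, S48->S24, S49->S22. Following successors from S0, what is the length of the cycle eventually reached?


Trace from S0 until a state repeats:
  S0 -> S44 -> S45 -> S40 -> S32 -> S26 -> S42 -> S24 -> S21 -> S33 -> S49 -> S22 -> S17 -> S14 -> S36 -> S3 -> S37 -> S17
S17 first seen at step 12, revisited at step 17.
Cycle length = 17 - 12 = 5

5


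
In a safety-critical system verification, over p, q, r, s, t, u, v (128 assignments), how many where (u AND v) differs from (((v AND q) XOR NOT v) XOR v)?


F1 = (u AND v)
F2 = (((v AND q) XOR NOT v) XOR v)
Evaluate both on each of 128 rows (bits = p,q,r,s,t,u,v):
  row 0 [0000000]: F1=0 F2=1 (differ) -> 1
  row 1 [0000001]: F1=0 F2=1 (differ) -> 1
  row 2 [0000010]: F1=0 F2=1 (differ) -> 1
  row 3 [0000011]: F1=1 F2=1 -> 0
  row 4 [0000100]: F1=0 F2=1 (differ) -> 1
  (every remaining row is evaluated the same way; all 128 results are listed next)
Full result column, 8 rows per line (p,q,r,s fixed per line; t,u,v runs 000..111 left to right):
  rows 0-7 [p,q,r,s=0000]: 11101110  (ones: 6)
  rows 8-15 [p,q,r,s=0001]: 11101110  (ones: 6)
  rows 16-23 [p,q,r,s=0010]: 11101110  (ones: 6)
  rows 24-31 [p,q,r,s=0011]: 11101110  (ones: 6)
  rows 32-39 [p,q,r,s=0100]: 10111011  (ones: 6)
  rows 40-47 [p,q,r,s=0101]: 10111011  (ones: 6)
  rows 48-55 [p,q,r,s=0110]: 10111011  (ones: 6)
  rows 56-63 [p,q,r,s=0111]: 10111011  (ones: 6)
  rows 64-71 [p,q,r,s=1000]: 11101110  (ones: 6)
  rows 72-79 [p,q,r,s=1001]: 11101110  (ones: 6)
  rows 80-87 [p,q,r,s=1010]: 11101110  (ones: 6)
  rows 88-95 [p,q,r,s=1011]: 11101110  (ones: 6)
  rows 96-103 [p,q,r,s=1100]: 10111011  (ones: 6)
  rows 104-111 [p,q,r,s=1101]: 10111011  (ones: 6)
  rows 112-119 [p,q,r,s=1110]: 10111011  (ones: 6)
  rows 120-127 [p,q,r,s=1111]: 10111011  (ones: 6)
Disagreements = 6+6+6+6+6+6+6+6+6+6+6+6+6+6+6+6 = 96

96


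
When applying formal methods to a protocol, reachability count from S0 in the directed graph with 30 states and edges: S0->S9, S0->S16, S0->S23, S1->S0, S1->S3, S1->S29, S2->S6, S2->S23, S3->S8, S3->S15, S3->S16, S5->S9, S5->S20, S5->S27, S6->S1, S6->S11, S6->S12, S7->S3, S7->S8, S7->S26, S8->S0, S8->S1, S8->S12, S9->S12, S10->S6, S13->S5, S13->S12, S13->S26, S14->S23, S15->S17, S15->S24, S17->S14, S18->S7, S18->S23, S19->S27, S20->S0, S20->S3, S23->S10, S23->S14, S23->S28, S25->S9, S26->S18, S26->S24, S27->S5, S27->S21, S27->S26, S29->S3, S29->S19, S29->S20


BFS from S0:
  layer 0: {S0}
  layer 1: {S9, S16, S23}
  layer 2: {S10, S12, S14, S28}
  layer 3: {S6}
  layer 4: {S1, S11}
  layer 5: {S3, S29}
  layer 6: {S8, S15, S19, S20}
  layer 7: {S17, S24, S27}
  layer 8: {S5, S21, S26}
  layer 9: {S18}
  layer 10: {S7}
Reachable set: {S0, S1, S3, S5, S6, S7, S8, S9, S10, S11, S12, S14, S15, S16, S17, S18, S19, S20, S21, S23, S24, S26, S27, S28, S29}
Count = 25

25


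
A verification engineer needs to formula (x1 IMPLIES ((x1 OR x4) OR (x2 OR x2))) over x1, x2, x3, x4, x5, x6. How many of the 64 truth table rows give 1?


Formula: (x1 IMPLIES ((x1 OR x4) OR (x2 OR x2))) over 6 vars (64 rows)
Evaluate each row (x1, x2, x3, x4, x5, x6 as bits, MSB first):
  row 0 [000000]: (0 IMPLIES ((0 OR 0) OR (0 OR 0))) -> 1
  row 1 [000001]: (0 IMPLIES ((0 OR 0) OR (0 OR 0))) -> 1
  row 2 [000010]: (0 IMPLIES ((0 OR 0) OR (0 OR 0))) -> 1
  row 3 [000011]: (0 IMPLIES ((0 OR 0) OR (0 OR 0))) -> 1
  row 4 [000100]: (0 IMPLIES ((0 OR 1) OR (0 OR 0))) -> 1
  (every remaining row is evaluated the same way; all 64 results are listed next)
Full result column, 8 rows per line (x1,x2,x3 fixed per line; x4,x5,x6 runs 000..111 left to right):
  rows 0-7 [x1,x2,x3=000]: 11111111  (ones: 8)
  rows 8-15 [x1,x2,x3=001]: 11111111  (ones: 8)
  rows 16-23 [x1,x2,x3=010]: 11111111  (ones: 8)
  rows 24-31 [x1,x2,x3=011]: 11111111  (ones: 8)
  rows 32-39 [x1,x2,x3=100]: 11111111  (ones: 8)
  rows 40-47 [x1,x2,x3=101]: 11111111  (ones: 8)
  rows 48-55 [x1,x2,x3=110]: 11111111  (ones: 8)
  rows 56-63 [x1,x2,x3=111]: 11111111  (ones: 8)
Count of 1-rows = 8+8+8+8+8+8+8+8 = 64

64


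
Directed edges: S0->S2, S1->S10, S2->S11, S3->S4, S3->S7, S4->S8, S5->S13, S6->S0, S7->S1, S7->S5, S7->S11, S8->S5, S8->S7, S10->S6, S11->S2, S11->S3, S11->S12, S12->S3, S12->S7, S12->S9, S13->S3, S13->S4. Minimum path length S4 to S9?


BFS layer-by-layer from S4:
  dist 0: {S4}
  dist 1: {S8}
  dist 2: {S5, S7}
  dist 3: {S1, S11, S13}
  dist 4: {S2, S3, S10, S12}
  dist 5: {S6, S9}
  -> S9 reached at distance 5
Shortest path length = 5

5


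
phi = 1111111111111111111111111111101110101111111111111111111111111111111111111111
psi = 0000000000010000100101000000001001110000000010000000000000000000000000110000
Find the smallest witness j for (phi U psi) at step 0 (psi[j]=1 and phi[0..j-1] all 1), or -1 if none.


(phi U psi) at 0: need smallest j with psi[j]=1 and phi[i]=1 for all i in [0,j).
Scan from step 0:
  step 0: phi=1, psi=0 -> continue
  step 1: phi=1, psi=0 -> continue
  step 2: phi=1, psi=0 -> continue
  step 3: phi=1, psi=0 -> continue
  step 11: psi=1 and phi held for [0,11) -> witness found
Witness step = 11

11


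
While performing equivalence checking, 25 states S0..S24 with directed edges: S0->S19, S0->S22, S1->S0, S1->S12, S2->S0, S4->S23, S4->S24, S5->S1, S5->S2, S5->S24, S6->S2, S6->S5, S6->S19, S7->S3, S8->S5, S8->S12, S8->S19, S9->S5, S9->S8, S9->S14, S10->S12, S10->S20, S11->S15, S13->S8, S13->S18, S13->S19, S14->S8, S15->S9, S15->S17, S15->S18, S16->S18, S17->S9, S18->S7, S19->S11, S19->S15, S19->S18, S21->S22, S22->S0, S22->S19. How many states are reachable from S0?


BFS from S0:
  layer 0: {S0}
  layer 1: {S19, S22}
  layer 2: {S11, S15, S18}
  layer 3: {S7, S9, S17}
  layer 4: {S3, S5, S8, S14}
  layer 5: {S1, S2, S12, S24}
Reachable set: {S0, S1, S2, S3, S5, S7, S8, S9, S11, S12, S14, S15, S17, S18, S19, S22, S24}
Count = 17

17


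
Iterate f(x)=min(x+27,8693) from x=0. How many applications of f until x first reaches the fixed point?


Step 1: x=0, cap=8693, increment=27
Step 2: x grows by 27 each step until capped at 8693; fixed point is x=8693
Step 3: iterations = ceil(8693/27) = 322

322


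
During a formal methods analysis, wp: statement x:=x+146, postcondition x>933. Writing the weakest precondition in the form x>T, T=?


Formula: wp(x:=E, P) = P[E/x] (substitute E for x in postcondition)
Step 1: Postcondition: x>933
Step 2: Substitute x+146 for x: x+146>933
Step 3: Solve for x: x > 933-146 = 787

787


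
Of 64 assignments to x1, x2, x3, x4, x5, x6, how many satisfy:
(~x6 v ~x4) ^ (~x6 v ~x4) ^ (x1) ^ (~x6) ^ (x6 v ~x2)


CNF with 5 clauses over 6 vars (64 assignments).
An assignment satisfies CNF iff every clause has >=1 true literal.
Check each row (bits = x1,x2,x3,x4,x5,x6; clause T/F shown):
  row 0 [000000]: clauses=TTFTT -> 0
  row 1 [000001]: clauses=TTFFT -> 0
  row 2 [000010]: clauses=TTFTT -> 0
  row 3 [000011]: clauses=TTFFT -> 0
  row 4 [000100]: clauses=TTFTT -> 0
  (every remaining row is evaluated the same way; all 64 results are listed next)
Full result column, 8 rows per line (x1,x2,x3 fixed per line; x4,x5,x6 runs 000..111 left to right):
  rows 0-7 [x1,x2,x3=000]: 00000000  (ones: 0)
  rows 8-15 [x1,x2,x3=001]: 00000000  (ones: 0)
  rows 16-23 [x1,x2,x3=010]: 00000000  (ones: 0)
  rows 24-31 [x1,x2,x3=011]: 00000000  (ones: 0)
  rows 32-39 [x1,x2,x3=100]: 10101010  (ones: 4)
  rows 40-47 [x1,x2,x3=101]: 10101010  (ones: 4)
  rows 48-55 [x1,x2,x3=110]: 00000000  (ones: 0)
  rows 56-63 [x1,x2,x3=111]: 00000000  (ones: 0)
Satisfying assignments = 0+0+0+0+4+4+0+0 = 8

8


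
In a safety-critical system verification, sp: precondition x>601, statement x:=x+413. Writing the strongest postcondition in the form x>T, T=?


Formula: sp(P, x:=E) = exists old_x. (x = E[old_x/x]) AND P[old_x/x] (old_x is the value of x before the assignment; eliminate old_x by solving x = E[old_x/x] for old_x)
Step 1: Precondition P: x>601, i.e. old_x > 601
Step 2: Assignment gives x = old_x + 413, so old_x = x - 413
Step 3: Substitute into P: x - 413 > 601
Step 4: Simplify: x > 601+413 = 1014

1014


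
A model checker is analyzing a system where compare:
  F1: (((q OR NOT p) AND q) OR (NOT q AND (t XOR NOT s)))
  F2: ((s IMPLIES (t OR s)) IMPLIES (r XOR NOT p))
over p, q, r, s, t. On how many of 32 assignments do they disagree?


F1 = (((q OR NOT p) AND q) OR (NOT q AND (t XOR NOT s)))
F2 = ((s IMPLIES (t OR s)) IMPLIES (r XOR NOT p))
Evaluate both on each of 32 rows (bits = p,q,r,s,t):
  row 0 [00000]: F1=1 F2=1 -> 0
  row 1 [00001]: F1=0 F2=1 (differ) -> 1
  row 2 [00010]: F1=0 F2=1 (differ) -> 1
  row 3 [00011]: F1=1 F2=1 -> 0
  row 4 [00100]: F1=1 F2=0 (differ) -> 1
  row 5 [00101]: F1=0 F2=0 -> 0
  row 6 [00110]: F1=0 F2=0 -> 0
  row 7 [00111]: F1=1 F2=0 (differ) -> 1
  row 8 [01000]: F1=1 F2=1 -> 0
  row 9 [01001]: F1=1 F2=1 -> 0
  row 10 [01010]: F1=1 F2=1 -> 0
  row 11 [01011]: F1=1 F2=1 -> 0
  row 12 [01100]: F1=1 F2=0 (differ) -> 1
  row 13 [01101]: F1=1 F2=0 (differ) -> 1
  row 14 [01110]: F1=1 F2=0 (differ) -> 1
  row 15 [01111]: F1=1 F2=0 (differ) -> 1
  row 16 [10000]: F1=1 F2=0 (differ) -> 1
  row 17 [10001]: F1=0 F2=0 -> 0
  row 18 [10010]: F1=0 F2=0 -> 0
  row 19 [10011]: F1=1 F2=0 (differ) -> 1
  row 20 [10100]: F1=1 F2=1 -> 0
  row 21 [10101]: F1=0 F2=1 (differ) -> 1
  row 22 [10110]: F1=0 F2=1 (differ) -> 1
  row 23 [10111]: F1=1 F2=1 -> 0
  row 24 [11000]: F1=1 F2=0 (differ) -> 1
  row 25 [11001]: F1=1 F2=0 (differ) -> 1
  row 26 [11010]: F1=1 F2=0 (differ) -> 1
  row 27 [11011]: F1=1 F2=0 (differ) -> 1
  row 28 [11100]: F1=1 F2=1 -> 0
  row 29 [11101]: F1=1 F2=1 -> 0
  row 30 [11110]: F1=1 F2=1 -> 0
  row 31 [11111]: F1=1 F2=1 -> 0
Full result column, 8 rows per line (p,q fixed per line; r,s,t runs 000..111 left to right):
  rows 0-7 [p,q=00]: 01101001  (ones: 4)
  rows 8-15 [p,q=01]: 00001111  (ones: 4)
  rows 16-23 [p,q=10]: 10010110  (ones: 4)
  rows 24-31 [p,q=11]: 11110000  (ones: 4)
Disagreements = 4+4+4+4 = 16

16


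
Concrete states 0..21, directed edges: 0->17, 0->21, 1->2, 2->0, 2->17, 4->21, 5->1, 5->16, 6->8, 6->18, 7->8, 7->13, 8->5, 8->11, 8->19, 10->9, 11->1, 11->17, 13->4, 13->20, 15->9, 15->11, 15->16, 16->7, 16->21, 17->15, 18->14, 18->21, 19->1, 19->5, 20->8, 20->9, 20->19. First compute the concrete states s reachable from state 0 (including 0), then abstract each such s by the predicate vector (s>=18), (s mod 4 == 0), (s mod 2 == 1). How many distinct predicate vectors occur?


BFS from 0:
Concrete reachable: {0, 1, 2, 4, 5, 7, 8, 9, 11, 13, 15, 16, 17, 19, 20, 21}
Abstract via predicates (s>=18), (s mod 4 == 0), (s mod 2 == 1):
  (0,0,0) <- {2}
  (0,0,1) <- {1, 5, 7, 9, 11, 13, 15, 17}
  (0,1,0) <- {0, 4, 8, 16}
  (1,0,1) <- {19, 21}
  (1,1,0) <- {20}
Distinct abstract states = 5

5


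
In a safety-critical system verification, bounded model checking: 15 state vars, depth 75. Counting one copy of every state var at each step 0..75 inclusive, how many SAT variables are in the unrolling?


BMC unrolls to depth k, creating one copy of each state var for steps 0..k.
Step count = 75 + 1 = 76 (steps 0 through 75)
Vars per step = 15
Total = 15 * 76 = 1140

1140


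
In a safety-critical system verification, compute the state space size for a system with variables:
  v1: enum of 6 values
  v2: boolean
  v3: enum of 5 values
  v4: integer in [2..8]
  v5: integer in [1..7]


State space = product of domain sizes of all variables.
Domain sizes:
  v1 (enum of 6 values): 6
  v2 (boolean): 2
  v3 (enum of 5 values): 5
  v4 (integer in [2..8]): 7
  v5 (integer in [1..7]): 7
Product = 6 * 2 * 5 * 7 * 7 = 2940

2940


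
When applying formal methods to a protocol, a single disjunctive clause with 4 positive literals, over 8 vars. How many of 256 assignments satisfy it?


Step 1: Total=2^8=256
Step 2: Unsat when all 4 false: 2^4=16
Step 3: Sat=256-16=240

240


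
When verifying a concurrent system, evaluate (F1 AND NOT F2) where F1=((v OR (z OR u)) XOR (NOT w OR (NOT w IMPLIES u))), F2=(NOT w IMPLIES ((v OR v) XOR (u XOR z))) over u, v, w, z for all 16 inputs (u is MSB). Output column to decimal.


F1 = ((v OR (z OR u)) XOR (NOT w OR (NOT w IMPLIES u)))
F2 = (NOT w IMPLIES ((v OR v) XOR (u XOR z)))
Counterexample to F1=>F2 is where F1=1 and F2=0.
Evaluate each row (bits = u,v,w,z, MSB first):
  row 0 [0000]: F1=1 F2=0 -> F1&~F2 -> 1
  row 1 [0001]: F1=0 F2=1 -> F1&~F2 -> 0
  row 2 [0010]: F1=1 F2=1 -> F1&~F2 -> 0
  row 3 [0011]: F1=0 F2=1 -> F1&~F2 -> 0
  row 4 [0100]: F1=0 F2=1 -> F1&~F2 -> 0
  row 5 [0101]: F1=0 F2=0 -> F1&~F2 -> 0
  row 6 [0110]: F1=0 F2=1 -> F1&~F2 -> 0
  row 7 [0111]: F1=0 F2=1 -> F1&~F2 -> 0
  row 8 [1000]: F1=0 F2=1 -> F1&~F2 -> 0
  row 9 [1001]: F1=0 F2=0 -> F1&~F2 -> 0
  row 10 [1010]: F1=0 F2=1 -> F1&~F2 -> 0
  row 11 [1011]: F1=0 F2=1 -> F1&~F2 -> 0
  row 12 [1100]: F1=0 F2=0 -> F1&~F2 -> 0
  row 13 [1101]: F1=0 F2=1 -> F1&~F2 -> 0
  row 14 [1110]: F1=0 F2=1 -> F1&~F2 -> 0
  row 15 [1111]: F1=0 F2=1 -> F1&~F2 -> 0
Full result column, 4 rows per line (u,v fixed per line; w,z runs 00..11 left to right):
  rows 0-3 [u,v=00]: 1000  = hex 8
  rows 4-7 [u,v=01]: 0000  = hex 0
  rows 8-11 [u,v=10]: 0000  = hex 0
  rows 12-15 [u,v=11]: 0000  = hex 0
Counterexample vector (row 0 .. row 15) = 1000000000000000
Output column grouped in 4s = 1000 0000 0000 0000 = 0x8000
Convert to decimal digit by digit (value = value*16 + digit):
  8 -> 8
  8*16 + 0 = 128
  128*16 + 0 = 2048
  2048*16 + 0 = 32768
Decimal = 32768

32768


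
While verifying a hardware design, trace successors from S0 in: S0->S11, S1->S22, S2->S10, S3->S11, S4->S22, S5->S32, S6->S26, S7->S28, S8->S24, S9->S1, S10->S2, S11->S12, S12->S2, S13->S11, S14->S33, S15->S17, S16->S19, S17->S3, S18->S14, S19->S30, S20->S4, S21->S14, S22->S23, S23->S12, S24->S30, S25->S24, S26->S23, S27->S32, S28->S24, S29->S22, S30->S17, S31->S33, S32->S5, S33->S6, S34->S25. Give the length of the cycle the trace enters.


Trace from S0 until a state repeats:
  S0 -> S11 -> S12 -> S2 -> S10 -> S2
S2 first seen at step 3, revisited at step 5.
Cycle length = 5 - 3 = 2

2


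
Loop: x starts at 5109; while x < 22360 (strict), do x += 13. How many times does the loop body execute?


Step 1: x goes from 5109 toward 22360 by 13; the body runs while x<22360, so iterations = ceil((bound-start)/step)
Step 2: Distance=17251
Step 3: ceil(17251/13)=1327

1327


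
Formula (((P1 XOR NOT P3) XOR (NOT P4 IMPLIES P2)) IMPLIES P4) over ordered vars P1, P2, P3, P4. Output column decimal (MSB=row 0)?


Formula: (((P1 XOR NOT P3) XOR (NOT P4 IMPLIES P2)) IMPLIES P4) over P1, P2, P3, P4 (16 rows)
Evaluate each row (bits = P1,P2,P3,P4, MSB first):
  row 0 [0000]: (((0 XOR NOT 0) XOR (NOT 0 IMPLIES 0)) IMPLIES 0) -> 0
  row 1 [0001]: (((0 XOR NOT 0) XOR (NOT 1 IMPLIES 0)) IMPLIES 1) -> 1
  row 2 [0010]: (((0 XOR NOT 1) XOR (NOT 0 IMPLIES 0)) IMPLIES 0) -> 1
  row 3 [0011]: (((0 XOR NOT 1) XOR (NOT 1 IMPLIES 0)) IMPLIES 1) -> 1
  row 4 [0100]: (((0 XOR NOT 0) XOR (NOT 0 IMPLIES 1)) IMPLIES 0) -> 1
  row 5 [0101]: (((0 XOR NOT 0) XOR (NOT 1 IMPLIES 1)) IMPLIES 1) -> 1
  row 6 [0110]: (((0 XOR NOT 1) XOR (NOT 0 IMPLIES 1)) IMPLIES 0) -> 0
  row 7 [0111]: (((0 XOR NOT 1) XOR (NOT 1 IMPLIES 1)) IMPLIES 1) -> 1
  row 8 [1000]: (((1 XOR NOT 0) XOR (NOT 0 IMPLIES 0)) IMPLIES 0) -> 1
  row 9 [1001]: (((1 XOR NOT 0) XOR (NOT 1 IMPLIES 0)) IMPLIES 1) -> 1
  row 10 [1010]: (((1 XOR NOT 1) XOR (NOT 0 IMPLIES 0)) IMPLIES 0) -> 0
  row 11 [1011]: (((1 XOR NOT 1) XOR (NOT 1 IMPLIES 0)) IMPLIES 1) -> 1
  row 12 [1100]: (((1 XOR NOT 0) XOR (NOT 0 IMPLIES 1)) IMPLIES 0) -> 0
  row 13 [1101]: (((1 XOR NOT 0) XOR (NOT 1 IMPLIES 1)) IMPLIES 1) -> 1
  row 14 [1110]: (((1 XOR NOT 1) XOR (NOT 0 IMPLIES 1)) IMPLIES 0) -> 1
  row 15 [1111]: (((1 XOR NOT 1) XOR (NOT 1 IMPLIES 1)) IMPLIES 1) -> 1
Full result column, 4 rows per line (P1,P2 fixed per line; P3,P4 runs 00..11 left to right):
  rows 0-3 [P1,P2=00]: 0111  = hex 7
  rows 4-7 [P1,P2=01]: 1101  = hex D
  rows 8-11 [P1,P2=10]: 1101  = hex D
  rows 12-15 [P1,P2=11]: 0111  = hex 7
Output column (row 0 .. row 15) = 0111110111010111
Output column grouped in 4s = 0111 1101 1101 0111 = 0x7DD7
Convert to decimal digit by digit (value = value*16 + digit):
  7 -> 7
  7*16 + 13 (D) = 125
  125*16 + 13 (D) = 2013
  2013*16 + 7 = 32215
Decimal = 32215

32215


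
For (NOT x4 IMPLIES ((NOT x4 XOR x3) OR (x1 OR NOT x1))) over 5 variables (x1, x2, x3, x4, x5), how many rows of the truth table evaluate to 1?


Formula: (NOT x4 IMPLIES ((NOT x4 XOR x3) OR (x1 OR NOT x1))) over 5 vars (32 rows)
Evaluate each row (x1, x2, x3, x4, x5 as bits, MSB first):
  row 0 [00000]: (NOT 0 IMPLIES ((NOT 0 XOR 0) OR (0 OR NOT 0))) -> 1
  row 1 [00001]: (NOT 0 IMPLIES ((NOT 0 XOR 0) OR (0 OR NOT 0))) -> 1
  row 2 [00010]: (NOT 1 IMPLIES ((NOT 1 XOR 0) OR (0 OR NOT 0))) -> 1
  row 3 [00011]: (NOT 1 IMPLIES ((NOT 1 XOR 0) OR (0 OR NOT 0))) -> 1
  row 4 [00100]: (NOT 0 IMPLIES ((NOT 0 XOR 1) OR (0 OR NOT 0))) -> 1
  row 5 [00101]: (NOT 0 IMPLIES ((NOT 0 XOR 1) OR (0 OR NOT 0))) -> 1
  row 6 [00110]: (NOT 1 IMPLIES ((NOT 1 XOR 1) OR (0 OR NOT 0))) -> 1
  row 7 [00111]: (NOT 1 IMPLIES ((NOT 1 XOR 1) OR (0 OR NOT 0))) -> 1
  row 8 [01000]: (NOT 0 IMPLIES ((NOT 0 XOR 0) OR (0 OR NOT 0))) -> 1
  row 9 [01001]: (NOT 0 IMPLIES ((NOT 0 XOR 0) OR (0 OR NOT 0))) -> 1
  row 10 [01010]: (NOT 1 IMPLIES ((NOT 1 XOR 0) OR (0 OR NOT 0))) -> 1
  row 11 [01011]: (NOT 1 IMPLIES ((NOT 1 XOR 0) OR (0 OR NOT 0))) -> 1
  row 12 [01100]: (NOT 0 IMPLIES ((NOT 0 XOR 1) OR (0 OR NOT 0))) -> 1
  row 13 [01101]: (NOT 0 IMPLIES ((NOT 0 XOR 1) OR (0 OR NOT 0))) -> 1
  row 14 [01110]: (NOT 1 IMPLIES ((NOT 1 XOR 1) OR (0 OR NOT 0))) -> 1
  row 15 [01111]: (NOT 1 IMPLIES ((NOT 1 XOR 1) OR (0 OR NOT 0))) -> 1
  row 16 [10000]: (NOT 0 IMPLIES ((NOT 0 XOR 0) OR (1 OR NOT 1))) -> 1
  row 17 [10001]: (NOT 0 IMPLIES ((NOT 0 XOR 0) OR (1 OR NOT 1))) -> 1
  row 18 [10010]: (NOT 1 IMPLIES ((NOT 1 XOR 0) OR (1 OR NOT 1))) -> 1
  row 19 [10011]: (NOT 1 IMPLIES ((NOT 1 XOR 0) OR (1 OR NOT 1))) -> 1
  row 20 [10100]: (NOT 0 IMPLIES ((NOT 0 XOR 1) OR (1 OR NOT 1))) -> 1
  row 21 [10101]: (NOT 0 IMPLIES ((NOT 0 XOR 1) OR (1 OR NOT 1))) -> 1
  row 22 [10110]: (NOT 1 IMPLIES ((NOT 1 XOR 1) OR (1 OR NOT 1))) -> 1
  row 23 [10111]: (NOT 1 IMPLIES ((NOT 1 XOR 1) OR (1 OR NOT 1))) -> 1
  row 24 [11000]: (NOT 0 IMPLIES ((NOT 0 XOR 0) OR (1 OR NOT 1))) -> 1
  row 25 [11001]: (NOT 0 IMPLIES ((NOT 0 XOR 0) OR (1 OR NOT 1))) -> 1
  row 26 [11010]: (NOT 1 IMPLIES ((NOT 1 XOR 0) OR (1 OR NOT 1))) -> 1
  row 27 [11011]: (NOT 1 IMPLIES ((NOT 1 XOR 0) OR (1 OR NOT 1))) -> 1
  row 28 [11100]: (NOT 0 IMPLIES ((NOT 0 XOR 1) OR (1 OR NOT 1))) -> 1
  row 29 [11101]: (NOT 0 IMPLIES ((NOT 0 XOR 1) OR (1 OR NOT 1))) -> 1
  row 30 [11110]: (NOT 1 IMPLIES ((NOT 1 XOR 1) OR (1 OR NOT 1))) -> 1
  row 31 [11111]: (NOT 1 IMPLIES ((NOT 1 XOR 1) OR (1 OR NOT 1))) -> 1
Full result column, 8 rows per line (x1,x2 fixed per line; x3,x4,x5 runs 000..111 left to right):
  rows 0-7 [x1,x2=00]: 11111111  (ones: 8)
  rows 8-15 [x1,x2=01]: 11111111  (ones: 8)
  rows 16-23 [x1,x2=10]: 11111111  (ones: 8)
  rows 24-31 [x1,x2=11]: 11111111  (ones: 8)
Count of 1-rows = 8+8+8+8 = 32

32
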